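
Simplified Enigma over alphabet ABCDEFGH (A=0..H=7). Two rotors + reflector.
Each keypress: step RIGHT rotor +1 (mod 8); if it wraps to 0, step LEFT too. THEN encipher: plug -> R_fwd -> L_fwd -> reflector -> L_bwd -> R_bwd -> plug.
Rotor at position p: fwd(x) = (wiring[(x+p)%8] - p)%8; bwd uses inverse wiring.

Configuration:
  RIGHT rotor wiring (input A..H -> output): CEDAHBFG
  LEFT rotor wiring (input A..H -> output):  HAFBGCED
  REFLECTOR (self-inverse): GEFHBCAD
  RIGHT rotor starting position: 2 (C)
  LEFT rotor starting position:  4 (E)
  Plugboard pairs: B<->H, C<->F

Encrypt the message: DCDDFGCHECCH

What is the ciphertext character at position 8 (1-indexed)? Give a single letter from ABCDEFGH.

Char 1 ('D'): step: R->3, L=4; D->plug->D->R->C->L->A->refl->G->L'->B->R'->G->plug->G
Char 2 ('C'): step: R->4, L=4; C->plug->F->R->A->L->C->refl->F->L'->H->R'->G->plug->G
Char 3 ('D'): step: R->5, L=4; D->plug->D->R->F->L->E->refl->B->L'->G->R'->F->plug->C
Char 4 ('D'): step: R->6, L=4; D->plug->D->R->G->L->B->refl->E->L'->F->R'->E->plug->E
Char 5 ('F'): step: R->7, L=4; F->plug->C->R->F->L->E->refl->B->L'->G->R'->H->plug->B
Char 6 ('G'): step: R->0, L->5 (L advanced); G->plug->G->R->F->L->A->refl->G->L'->C->R'->A->plug->A
Char 7 ('C'): step: R->1, L=5; C->plug->F->R->E->L->D->refl->H->L'->B->R'->H->plug->B
Char 8 ('H'): step: R->2, L=5; H->plug->B->R->G->L->E->refl->B->L'->H->R'->D->plug->D

D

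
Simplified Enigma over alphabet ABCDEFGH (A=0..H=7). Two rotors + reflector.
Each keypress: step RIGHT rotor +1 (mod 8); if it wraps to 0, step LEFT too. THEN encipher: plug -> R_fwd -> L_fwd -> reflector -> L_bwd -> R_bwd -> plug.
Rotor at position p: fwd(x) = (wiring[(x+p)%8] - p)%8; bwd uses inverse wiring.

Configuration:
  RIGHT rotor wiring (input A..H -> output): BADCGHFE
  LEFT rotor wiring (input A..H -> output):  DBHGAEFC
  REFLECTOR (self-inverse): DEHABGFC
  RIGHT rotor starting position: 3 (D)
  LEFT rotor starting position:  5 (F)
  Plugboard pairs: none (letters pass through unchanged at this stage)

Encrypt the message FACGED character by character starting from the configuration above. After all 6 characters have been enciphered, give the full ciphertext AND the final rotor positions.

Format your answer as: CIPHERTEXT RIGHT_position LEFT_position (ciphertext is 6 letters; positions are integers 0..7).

Answer: HEDABG 1 6

Derivation:
Char 1 ('F'): step: R->4, L=5; F->plug->F->R->E->L->E->refl->B->L'->G->R'->H->plug->H
Char 2 ('A'): step: R->5, L=5; A->plug->A->R->C->L->F->refl->G->L'->D->R'->E->plug->E
Char 3 ('C'): step: R->6, L=5; C->plug->C->R->D->L->G->refl->F->L'->C->R'->D->plug->D
Char 4 ('G'): step: R->7, L=5; G->plug->G->R->A->L->H->refl->C->L'->F->R'->A->plug->A
Char 5 ('E'): step: R->0, L->6 (L advanced); E->plug->E->R->G->L->C->refl->H->L'->A->R'->B->plug->B
Char 6 ('D'): step: R->1, L=6; D->plug->D->R->F->L->A->refl->D->L'->D->R'->G->plug->G
Final: ciphertext=HEDABG, RIGHT=1, LEFT=6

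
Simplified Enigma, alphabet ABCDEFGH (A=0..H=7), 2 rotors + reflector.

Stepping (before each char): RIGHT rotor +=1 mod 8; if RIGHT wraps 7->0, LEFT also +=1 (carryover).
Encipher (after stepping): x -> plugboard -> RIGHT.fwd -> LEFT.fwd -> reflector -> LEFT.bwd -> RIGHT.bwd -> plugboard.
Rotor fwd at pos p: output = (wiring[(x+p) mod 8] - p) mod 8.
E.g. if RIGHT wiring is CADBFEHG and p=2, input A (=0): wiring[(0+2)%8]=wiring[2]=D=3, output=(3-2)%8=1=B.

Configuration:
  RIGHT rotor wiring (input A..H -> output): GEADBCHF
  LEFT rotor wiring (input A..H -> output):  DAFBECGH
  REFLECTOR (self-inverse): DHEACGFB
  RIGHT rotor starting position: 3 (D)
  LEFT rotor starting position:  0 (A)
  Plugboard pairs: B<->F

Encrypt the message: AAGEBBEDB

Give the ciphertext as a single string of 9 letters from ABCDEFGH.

Answer: GHFCDHAAG

Derivation:
Char 1 ('A'): step: R->4, L=0; A->plug->A->R->F->L->C->refl->E->L'->E->R'->G->plug->G
Char 2 ('A'): step: R->5, L=0; A->plug->A->R->F->L->C->refl->E->L'->E->R'->H->plug->H
Char 3 ('G'): step: R->6, L=0; G->plug->G->R->D->L->B->refl->H->L'->H->R'->B->plug->F
Char 4 ('E'): step: R->7, L=0; E->plug->E->R->E->L->E->refl->C->L'->F->R'->C->plug->C
Char 5 ('B'): step: R->0, L->1 (L advanced); B->plug->F->R->C->L->A->refl->D->L'->D->R'->D->plug->D
Char 6 ('B'): step: R->1, L=1; B->plug->F->R->G->L->G->refl->F->L'->F->R'->H->plug->H
Char 7 ('E'): step: R->2, L=1; E->plug->E->R->F->L->F->refl->G->L'->G->R'->A->plug->A
Char 8 ('D'): step: R->3, L=1; D->plug->D->R->E->L->B->refl->H->L'->A->R'->A->plug->A
Char 9 ('B'): step: R->4, L=1; B->plug->F->R->A->L->H->refl->B->L'->E->R'->G->plug->G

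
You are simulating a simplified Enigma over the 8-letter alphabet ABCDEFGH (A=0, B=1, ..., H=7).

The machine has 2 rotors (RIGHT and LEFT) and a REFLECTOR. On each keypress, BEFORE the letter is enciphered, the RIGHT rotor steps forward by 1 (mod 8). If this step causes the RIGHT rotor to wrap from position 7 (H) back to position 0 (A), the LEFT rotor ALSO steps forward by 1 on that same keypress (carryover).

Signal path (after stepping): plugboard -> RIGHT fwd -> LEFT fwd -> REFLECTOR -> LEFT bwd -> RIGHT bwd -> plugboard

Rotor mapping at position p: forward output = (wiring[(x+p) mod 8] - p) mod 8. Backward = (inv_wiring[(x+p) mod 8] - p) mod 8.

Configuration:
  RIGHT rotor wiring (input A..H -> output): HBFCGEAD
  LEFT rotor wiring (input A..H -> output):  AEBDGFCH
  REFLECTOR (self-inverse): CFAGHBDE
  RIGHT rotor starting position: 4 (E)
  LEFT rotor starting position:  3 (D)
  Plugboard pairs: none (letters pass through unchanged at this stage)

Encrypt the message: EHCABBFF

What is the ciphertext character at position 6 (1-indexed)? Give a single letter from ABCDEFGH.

Char 1 ('E'): step: R->5, L=3; E->plug->E->R->E->L->E->refl->H->L'->D->R'->B->plug->B
Char 2 ('H'): step: R->6, L=3; H->plug->H->R->G->L->B->refl->F->L'->F->R'->B->plug->B
Char 3 ('C'): step: R->7, L=3; C->plug->C->R->C->L->C->refl->A->L'->A->R'->B->plug->B
Char 4 ('A'): step: R->0, L->4 (L advanced); A->plug->A->R->H->L->H->refl->E->L'->E->R'->F->plug->F
Char 5 ('B'): step: R->1, L=4; B->plug->B->R->E->L->E->refl->H->L'->H->R'->F->plug->F
Char 6 ('B'): step: R->2, L=4; B->plug->B->R->A->L->C->refl->A->L'->F->R'->G->plug->G

G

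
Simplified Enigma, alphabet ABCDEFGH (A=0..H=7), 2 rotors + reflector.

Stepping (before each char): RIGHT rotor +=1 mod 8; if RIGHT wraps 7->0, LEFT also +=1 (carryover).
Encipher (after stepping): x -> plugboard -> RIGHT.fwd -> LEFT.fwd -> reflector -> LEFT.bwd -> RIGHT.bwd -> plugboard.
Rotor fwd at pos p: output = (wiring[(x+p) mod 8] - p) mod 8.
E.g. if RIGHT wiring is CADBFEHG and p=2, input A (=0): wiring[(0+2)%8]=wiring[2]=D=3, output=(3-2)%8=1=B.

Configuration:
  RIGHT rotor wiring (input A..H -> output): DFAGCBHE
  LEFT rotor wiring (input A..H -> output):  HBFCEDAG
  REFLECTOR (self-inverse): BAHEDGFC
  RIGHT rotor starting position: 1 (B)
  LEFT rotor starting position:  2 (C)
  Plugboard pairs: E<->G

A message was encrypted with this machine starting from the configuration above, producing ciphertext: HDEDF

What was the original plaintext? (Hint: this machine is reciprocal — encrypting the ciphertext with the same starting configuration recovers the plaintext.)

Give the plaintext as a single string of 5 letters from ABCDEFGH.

Char 1 ('H'): step: R->2, L=2; H->plug->H->R->D->L->B->refl->A->L'->B->R'->G->plug->E
Char 2 ('D'): step: R->3, L=2; D->plug->D->R->E->L->G->refl->F->L'->G->R'->C->plug->C
Char 3 ('E'): step: R->4, L=2; E->plug->G->R->E->L->G->refl->F->L'->G->R'->A->plug->A
Char 4 ('D'): step: R->5, L=2; D->plug->D->R->G->L->F->refl->G->L'->E->R'->A->plug->A
Char 5 ('F'): step: R->6, L=2; F->plug->F->R->A->L->D->refl->E->L'->F->R'->C->plug->C

Answer: ECAAC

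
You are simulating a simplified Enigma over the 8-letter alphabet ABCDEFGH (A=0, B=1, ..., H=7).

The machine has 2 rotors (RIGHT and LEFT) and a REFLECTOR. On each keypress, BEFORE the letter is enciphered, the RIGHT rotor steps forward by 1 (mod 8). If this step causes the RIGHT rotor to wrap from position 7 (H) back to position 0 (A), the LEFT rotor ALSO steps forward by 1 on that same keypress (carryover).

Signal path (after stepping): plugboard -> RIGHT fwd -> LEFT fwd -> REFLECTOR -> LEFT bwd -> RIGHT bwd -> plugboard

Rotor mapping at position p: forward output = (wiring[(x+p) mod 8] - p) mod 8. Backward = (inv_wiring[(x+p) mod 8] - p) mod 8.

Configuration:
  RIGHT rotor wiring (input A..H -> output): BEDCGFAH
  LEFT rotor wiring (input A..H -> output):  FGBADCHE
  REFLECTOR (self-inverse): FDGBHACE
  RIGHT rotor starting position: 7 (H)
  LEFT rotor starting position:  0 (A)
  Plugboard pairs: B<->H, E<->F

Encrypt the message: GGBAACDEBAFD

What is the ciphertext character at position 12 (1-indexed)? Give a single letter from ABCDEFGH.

Char 1 ('G'): step: R->0, L->1 (L advanced); G->plug->G->R->A->L->F->refl->A->L'->B->R'->A->plug->A
Char 2 ('G'): step: R->1, L=1; G->plug->G->R->G->L->D->refl->B->L'->E->R'->E->plug->F
Char 3 ('B'): step: R->2, L=1; B->plug->H->R->C->L->H->refl->E->L'->H->R'->G->plug->G
Char 4 ('A'): step: R->3, L=1; A->plug->A->R->H->L->E->refl->H->L'->C->R'->C->plug->C
Char 5 ('A'): step: R->4, L=1; A->plug->A->R->C->L->H->refl->E->L'->H->R'->G->plug->G
Char 6 ('C'): step: R->5, L=1; C->plug->C->R->C->L->H->refl->E->L'->H->R'->E->plug->F
Char 7 ('D'): step: R->6, L=1; D->plug->D->R->G->L->D->refl->B->L'->E->R'->F->plug->E
Char 8 ('E'): step: R->7, L=1; E->plug->F->R->H->L->E->refl->H->L'->C->R'->B->plug->H
Char 9 ('B'): step: R->0, L->2 (L advanced); B->plug->H->R->H->L->E->refl->H->L'->A->R'->G->plug->G
Char 10 ('A'): step: R->1, L=2; A->plug->A->R->D->L->A->refl->F->L'->E->R'->E->plug->F
Char 11 ('F'): step: R->2, L=2; F->plug->E->R->G->L->D->refl->B->L'->C->R'->H->plug->B
Char 12 ('D'): step: R->3, L=2; D->plug->D->R->F->L->C->refl->G->L'->B->R'->G->plug->G

G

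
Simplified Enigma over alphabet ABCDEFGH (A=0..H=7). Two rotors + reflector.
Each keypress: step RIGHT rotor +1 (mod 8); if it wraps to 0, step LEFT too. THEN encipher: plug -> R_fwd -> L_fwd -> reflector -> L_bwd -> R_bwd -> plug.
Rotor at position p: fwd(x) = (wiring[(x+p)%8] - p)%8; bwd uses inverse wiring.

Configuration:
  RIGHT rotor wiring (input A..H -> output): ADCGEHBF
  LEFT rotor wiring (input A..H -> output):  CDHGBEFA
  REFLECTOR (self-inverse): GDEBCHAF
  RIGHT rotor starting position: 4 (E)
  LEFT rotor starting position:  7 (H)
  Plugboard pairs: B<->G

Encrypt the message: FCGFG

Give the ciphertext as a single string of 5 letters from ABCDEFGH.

Answer: ADBGB

Derivation:
Char 1 ('F'): step: R->5, L=7; F->plug->F->R->F->L->C->refl->E->L'->C->R'->A->plug->A
Char 2 ('C'): step: R->6, L=7; C->plug->C->R->C->L->E->refl->C->L'->F->R'->D->plug->D
Char 3 ('G'): step: R->7, L=7; G->plug->B->R->B->L->D->refl->B->L'->A->R'->G->plug->B
Char 4 ('F'): step: R->0, L->0 (L advanced); F->plug->F->R->H->L->A->refl->G->L'->D->R'->B->plug->G
Char 5 ('G'): step: R->1, L=0; G->plug->B->R->B->L->D->refl->B->L'->E->R'->G->plug->B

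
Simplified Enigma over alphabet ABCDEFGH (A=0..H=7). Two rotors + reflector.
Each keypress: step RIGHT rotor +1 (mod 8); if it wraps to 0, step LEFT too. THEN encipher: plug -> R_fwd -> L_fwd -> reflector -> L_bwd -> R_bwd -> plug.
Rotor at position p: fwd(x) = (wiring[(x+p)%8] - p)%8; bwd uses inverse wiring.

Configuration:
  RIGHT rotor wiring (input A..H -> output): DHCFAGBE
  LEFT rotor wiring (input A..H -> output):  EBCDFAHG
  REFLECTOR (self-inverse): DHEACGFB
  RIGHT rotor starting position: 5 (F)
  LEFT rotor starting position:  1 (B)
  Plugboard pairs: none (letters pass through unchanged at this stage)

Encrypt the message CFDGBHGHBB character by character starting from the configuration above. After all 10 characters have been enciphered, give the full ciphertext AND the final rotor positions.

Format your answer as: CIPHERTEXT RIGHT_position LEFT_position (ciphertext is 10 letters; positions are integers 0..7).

Answer: BBFCDECBCD 7 2

Derivation:
Char 1 ('C'): step: R->6, L=1; C->plug->C->R->F->L->G->refl->F->L'->G->R'->B->plug->B
Char 2 ('F'): step: R->7, L=1; F->plug->F->R->B->L->B->refl->H->L'->E->R'->B->plug->B
Char 3 ('D'): step: R->0, L->2 (L advanced); D->plug->D->R->F->L->E->refl->C->L'->G->R'->F->plug->F
Char 4 ('G'): step: R->1, L=2; G->plug->G->R->D->L->G->refl->F->L'->E->R'->C->plug->C
Char 5 ('B'): step: R->2, L=2; B->plug->B->R->D->L->G->refl->F->L'->E->R'->D->plug->D
Char 6 ('H'): step: R->3, L=2; H->plug->H->R->H->L->H->refl->B->L'->B->R'->E->plug->E
Char 7 ('G'): step: R->4, L=2; G->plug->G->R->G->L->C->refl->E->L'->F->R'->C->plug->C
Char 8 ('H'): step: R->5, L=2; H->plug->H->R->D->L->G->refl->F->L'->E->R'->B->plug->B
Char 9 ('B'): step: R->6, L=2; B->plug->B->R->G->L->C->refl->E->L'->F->R'->C->plug->C
Char 10 ('B'): step: R->7, L=2; B->plug->B->R->E->L->F->refl->G->L'->D->R'->D->plug->D
Final: ciphertext=BBFCDECBCD, RIGHT=7, LEFT=2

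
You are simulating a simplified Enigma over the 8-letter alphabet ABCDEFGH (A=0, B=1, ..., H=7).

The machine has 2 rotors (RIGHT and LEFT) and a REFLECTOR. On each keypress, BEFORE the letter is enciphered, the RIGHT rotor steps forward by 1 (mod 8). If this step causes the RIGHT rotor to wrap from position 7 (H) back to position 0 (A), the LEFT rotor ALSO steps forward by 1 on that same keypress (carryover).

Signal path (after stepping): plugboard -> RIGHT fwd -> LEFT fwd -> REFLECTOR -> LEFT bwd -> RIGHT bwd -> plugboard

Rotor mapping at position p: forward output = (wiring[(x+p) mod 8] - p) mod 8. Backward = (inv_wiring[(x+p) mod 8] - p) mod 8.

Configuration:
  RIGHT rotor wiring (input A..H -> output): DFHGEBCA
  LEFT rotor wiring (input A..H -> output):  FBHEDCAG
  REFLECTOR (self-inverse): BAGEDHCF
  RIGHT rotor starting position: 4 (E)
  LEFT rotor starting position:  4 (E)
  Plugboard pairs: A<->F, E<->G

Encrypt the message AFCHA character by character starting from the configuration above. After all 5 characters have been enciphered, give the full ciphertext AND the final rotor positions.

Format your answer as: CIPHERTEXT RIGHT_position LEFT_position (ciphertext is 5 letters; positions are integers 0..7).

Char 1 ('A'): step: R->5, L=4; A->plug->F->R->C->L->E->refl->D->L'->G->R'->D->plug->D
Char 2 ('F'): step: R->6, L=4; F->plug->A->R->E->L->B->refl->A->L'->H->R'->D->plug->D
Char 3 ('C'): step: R->7, L=4; C->plug->C->R->G->L->D->refl->E->L'->C->R'->G->plug->E
Char 4 ('H'): step: R->0, L->5 (L advanced); H->plug->H->R->A->L->F->refl->H->L'->G->R'->D->plug->D
Char 5 ('A'): step: R->1, L=5; A->plug->F->R->B->L->D->refl->E->L'->E->R'->A->plug->F
Final: ciphertext=DDEDF, RIGHT=1, LEFT=5

Answer: DDEDF 1 5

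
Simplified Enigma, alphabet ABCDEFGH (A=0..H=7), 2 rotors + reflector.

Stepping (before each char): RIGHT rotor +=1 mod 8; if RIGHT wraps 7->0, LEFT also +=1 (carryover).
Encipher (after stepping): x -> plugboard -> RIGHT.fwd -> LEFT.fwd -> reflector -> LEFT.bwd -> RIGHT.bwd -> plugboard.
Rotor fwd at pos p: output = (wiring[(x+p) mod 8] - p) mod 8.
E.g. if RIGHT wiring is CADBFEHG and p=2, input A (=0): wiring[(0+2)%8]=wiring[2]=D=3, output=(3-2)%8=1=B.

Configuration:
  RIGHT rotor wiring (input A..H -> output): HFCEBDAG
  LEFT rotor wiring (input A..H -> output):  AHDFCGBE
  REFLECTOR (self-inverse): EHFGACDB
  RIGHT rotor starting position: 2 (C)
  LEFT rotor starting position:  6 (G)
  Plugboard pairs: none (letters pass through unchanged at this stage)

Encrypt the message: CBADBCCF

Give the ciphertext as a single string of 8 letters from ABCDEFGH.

Char 1 ('C'): step: R->3, L=6; C->plug->C->R->A->L->D->refl->G->L'->B->R'->A->plug->A
Char 2 ('B'): step: R->4, L=6; B->plug->B->R->H->L->A->refl->E->L'->G->R'->G->plug->G
Char 3 ('A'): step: R->5, L=6; A->plug->A->R->G->L->E->refl->A->L'->H->R'->G->plug->G
Char 4 ('D'): step: R->6, L=6; D->plug->D->R->H->L->A->refl->E->L'->G->R'->F->plug->F
Char 5 ('B'): step: R->7, L=6; B->plug->B->R->A->L->D->refl->G->L'->B->R'->H->plug->H
Char 6 ('C'): step: R->0, L->7 (L advanced); C->plug->C->R->C->L->A->refl->E->L'->D->R'->F->plug->F
Char 7 ('C'): step: R->1, L=7; C->plug->C->R->D->L->E->refl->A->L'->C->R'->E->plug->E
Char 8 ('F'): step: R->2, L=7; F->plug->F->R->E->L->G->refl->D->L'->F->R'->G->plug->G

Answer: AGGFHFEG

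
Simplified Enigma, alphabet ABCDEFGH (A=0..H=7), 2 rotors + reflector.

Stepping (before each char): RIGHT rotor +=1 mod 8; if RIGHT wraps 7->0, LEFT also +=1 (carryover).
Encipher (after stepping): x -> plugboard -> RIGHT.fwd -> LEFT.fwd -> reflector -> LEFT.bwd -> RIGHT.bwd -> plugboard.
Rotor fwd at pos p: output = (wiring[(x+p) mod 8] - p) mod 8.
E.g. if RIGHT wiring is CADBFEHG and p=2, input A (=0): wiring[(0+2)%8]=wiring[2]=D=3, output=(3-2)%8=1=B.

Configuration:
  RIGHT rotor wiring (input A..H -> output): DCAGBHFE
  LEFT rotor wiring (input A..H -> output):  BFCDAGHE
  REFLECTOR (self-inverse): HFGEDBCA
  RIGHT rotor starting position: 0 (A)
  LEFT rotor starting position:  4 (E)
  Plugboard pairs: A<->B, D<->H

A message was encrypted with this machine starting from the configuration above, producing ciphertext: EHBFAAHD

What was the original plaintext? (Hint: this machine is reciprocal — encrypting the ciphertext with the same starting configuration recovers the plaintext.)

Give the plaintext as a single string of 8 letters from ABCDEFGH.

Char 1 ('E'): step: R->1, L=4; E->plug->E->R->G->L->G->refl->C->L'->B->R'->A->plug->B
Char 2 ('H'): step: R->2, L=4; H->plug->D->R->F->L->B->refl->F->L'->E->R'->B->plug->A
Char 3 ('B'): step: R->3, L=4; B->plug->A->R->D->L->A->refl->H->L'->H->R'->G->plug->G
Char 4 ('F'): step: R->4, L=4; F->plug->F->R->G->L->G->refl->C->L'->B->R'->C->plug->C
Char 5 ('A'): step: R->5, L=4; A->plug->B->R->A->L->E->refl->D->L'->C->R'->A->plug->B
Char 6 ('A'): step: R->6, L=4; A->plug->B->R->G->L->G->refl->C->L'->B->R'->H->plug->D
Char 7 ('H'): step: R->7, L=4; H->plug->D->R->B->L->C->refl->G->L'->G->R'->H->plug->D
Char 8 ('D'): step: R->0, L->5 (L advanced); D->plug->H->R->E->L->A->refl->H->L'->C->R'->B->plug->A

Answer: BAGCBDDA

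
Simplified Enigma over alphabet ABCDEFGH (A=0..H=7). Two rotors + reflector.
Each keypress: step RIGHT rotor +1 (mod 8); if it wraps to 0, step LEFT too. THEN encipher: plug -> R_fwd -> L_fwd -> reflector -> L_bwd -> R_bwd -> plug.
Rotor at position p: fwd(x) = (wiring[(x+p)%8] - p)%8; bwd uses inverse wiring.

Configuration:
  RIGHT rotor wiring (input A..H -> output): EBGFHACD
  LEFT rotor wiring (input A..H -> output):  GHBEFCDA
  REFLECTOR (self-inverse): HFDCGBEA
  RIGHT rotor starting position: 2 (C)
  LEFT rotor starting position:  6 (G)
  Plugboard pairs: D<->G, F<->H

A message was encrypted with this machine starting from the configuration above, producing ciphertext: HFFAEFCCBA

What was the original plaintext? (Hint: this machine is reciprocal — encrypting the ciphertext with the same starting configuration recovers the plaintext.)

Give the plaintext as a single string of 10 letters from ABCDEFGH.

Char 1 ('H'): step: R->3, L=6; H->plug->F->R->B->L->C->refl->D->L'->E->R'->B->plug->B
Char 2 ('F'): step: R->4, L=6; F->plug->H->R->B->L->C->refl->D->L'->E->R'->B->plug->B
Char 3 ('F'): step: R->5, L=6; F->plug->H->R->C->L->A->refl->H->L'->G->R'->C->plug->C
Char 4 ('A'): step: R->6, L=6; A->plug->A->R->E->L->D->refl->C->L'->B->R'->G->plug->D
Char 5 ('E'): step: R->7, L=6; E->plug->E->R->G->L->H->refl->A->L'->C->R'->C->plug->C
Char 6 ('F'): step: R->0, L->7 (L advanced); F->plug->H->R->D->L->C->refl->D->L'->G->R'->C->plug->C
Char 7 ('C'): step: R->1, L=7; C->plug->C->R->E->L->F->refl->B->L'->A->R'->A->plug->A
Char 8 ('C'): step: R->2, L=7; C->plug->C->R->F->L->G->refl->E->L'->H->R'->H->plug->F
Char 9 ('B'): step: R->3, L=7; B->plug->B->R->E->L->F->refl->B->L'->A->R'->E->plug->E
Char 10 ('A'): step: R->4, L=7; A->plug->A->R->D->L->C->refl->D->L'->G->R'->C->plug->C

Answer: BBCDCCAFEC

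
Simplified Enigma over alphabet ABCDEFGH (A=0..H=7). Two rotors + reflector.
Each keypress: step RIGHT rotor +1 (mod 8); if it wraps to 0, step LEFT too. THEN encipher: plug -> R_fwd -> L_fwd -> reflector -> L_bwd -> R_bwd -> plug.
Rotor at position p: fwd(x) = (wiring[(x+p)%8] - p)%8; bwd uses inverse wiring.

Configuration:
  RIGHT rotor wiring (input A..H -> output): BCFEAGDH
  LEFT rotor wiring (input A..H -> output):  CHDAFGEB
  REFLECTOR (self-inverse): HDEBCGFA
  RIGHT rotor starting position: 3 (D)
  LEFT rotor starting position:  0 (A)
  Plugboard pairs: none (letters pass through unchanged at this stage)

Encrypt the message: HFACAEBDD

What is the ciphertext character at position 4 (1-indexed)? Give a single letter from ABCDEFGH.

Char 1 ('H'): step: R->4, L=0; H->plug->H->R->A->L->C->refl->E->L'->G->R'->F->plug->F
Char 2 ('F'): step: R->5, L=0; F->plug->F->R->A->L->C->refl->E->L'->G->R'->B->plug->B
Char 3 ('A'): step: R->6, L=0; A->plug->A->R->F->L->G->refl->F->L'->E->R'->D->plug->D
Char 4 ('C'): step: R->7, L=0; C->plug->C->R->D->L->A->refl->H->L'->B->R'->F->plug->F

F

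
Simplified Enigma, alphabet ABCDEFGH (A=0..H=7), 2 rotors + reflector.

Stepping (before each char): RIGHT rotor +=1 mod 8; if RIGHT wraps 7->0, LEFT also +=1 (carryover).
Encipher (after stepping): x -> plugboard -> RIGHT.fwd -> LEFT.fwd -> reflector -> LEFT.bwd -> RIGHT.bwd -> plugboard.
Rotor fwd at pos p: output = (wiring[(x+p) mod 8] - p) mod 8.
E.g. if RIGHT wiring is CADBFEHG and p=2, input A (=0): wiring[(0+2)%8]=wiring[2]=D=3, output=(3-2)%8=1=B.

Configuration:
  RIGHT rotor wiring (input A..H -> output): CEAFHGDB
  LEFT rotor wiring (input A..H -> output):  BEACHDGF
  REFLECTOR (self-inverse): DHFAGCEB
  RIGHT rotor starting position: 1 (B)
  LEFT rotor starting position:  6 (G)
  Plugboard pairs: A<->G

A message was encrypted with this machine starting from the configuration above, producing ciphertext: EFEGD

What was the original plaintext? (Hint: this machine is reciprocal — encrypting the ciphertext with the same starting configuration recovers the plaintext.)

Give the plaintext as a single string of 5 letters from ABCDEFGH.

Answer: GBHBA

Derivation:
Char 1 ('E'): step: R->2, L=6; E->plug->E->R->B->L->H->refl->B->L'->G->R'->A->plug->G
Char 2 ('F'): step: R->3, L=6; F->plug->F->R->H->L->F->refl->C->L'->E->R'->B->plug->B
Char 3 ('E'): step: R->4, L=6; E->plug->E->R->G->L->B->refl->H->L'->B->R'->H->plug->H
Char 4 ('G'): step: R->5, L=6; G->plug->A->R->B->L->H->refl->B->L'->G->R'->B->plug->B
Char 5 ('D'): step: R->6, L=6; D->plug->D->R->G->L->B->refl->H->L'->B->R'->G->plug->A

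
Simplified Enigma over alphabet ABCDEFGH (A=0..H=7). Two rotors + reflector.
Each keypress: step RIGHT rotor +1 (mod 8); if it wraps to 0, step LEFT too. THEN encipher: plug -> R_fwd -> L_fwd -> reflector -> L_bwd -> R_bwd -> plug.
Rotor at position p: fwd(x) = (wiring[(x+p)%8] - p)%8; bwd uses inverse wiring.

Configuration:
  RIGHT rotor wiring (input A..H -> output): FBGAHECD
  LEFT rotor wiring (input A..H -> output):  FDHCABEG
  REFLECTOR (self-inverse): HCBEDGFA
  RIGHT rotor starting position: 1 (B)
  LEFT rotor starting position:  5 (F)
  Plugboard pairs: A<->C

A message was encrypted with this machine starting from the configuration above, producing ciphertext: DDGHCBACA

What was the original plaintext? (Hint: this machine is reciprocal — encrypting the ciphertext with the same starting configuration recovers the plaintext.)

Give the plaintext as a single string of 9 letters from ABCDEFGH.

Char 1 ('D'): step: R->2, L=5; D->plug->D->R->C->L->B->refl->C->L'->F->R'->C->plug->A
Char 2 ('D'): step: R->3, L=5; D->plug->D->R->H->L->D->refl->E->L'->A->R'->E->plug->E
Char 3 ('G'): step: R->4, L=5; G->plug->G->R->C->L->B->refl->C->L'->F->R'->F->plug->F
Char 4 ('H'): step: R->5, L=5; H->plug->H->R->C->L->B->refl->C->L'->F->R'->B->plug->B
Char 5 ('C'): step: R->6, L=5; C->plug->A->R->E->L->G->refl->F->L'->G->R'->H->plug->H
Char 6 ('B'): step: R->7, L=5; B->plug->B->R->G->L->F->refl->G->L'->E->R'->A->plug->C
Char 7 ('A'): step: R->0, L->6 (L advanced); A->plug->C->R->G->L->C->refl->B->L'->E->R'->F->plug->F
Char 8 ('C'): step: R->1, L=6; C->plug->A->R->A->L->G->refl->F->L'->D->R'->E->plug->E
Char 9 ('A'): step: R->2, L=6; A->plug->C->R->F->L->E->refl->D->L'->H->R'->H->plug->H

Answer: AEFBHCFEH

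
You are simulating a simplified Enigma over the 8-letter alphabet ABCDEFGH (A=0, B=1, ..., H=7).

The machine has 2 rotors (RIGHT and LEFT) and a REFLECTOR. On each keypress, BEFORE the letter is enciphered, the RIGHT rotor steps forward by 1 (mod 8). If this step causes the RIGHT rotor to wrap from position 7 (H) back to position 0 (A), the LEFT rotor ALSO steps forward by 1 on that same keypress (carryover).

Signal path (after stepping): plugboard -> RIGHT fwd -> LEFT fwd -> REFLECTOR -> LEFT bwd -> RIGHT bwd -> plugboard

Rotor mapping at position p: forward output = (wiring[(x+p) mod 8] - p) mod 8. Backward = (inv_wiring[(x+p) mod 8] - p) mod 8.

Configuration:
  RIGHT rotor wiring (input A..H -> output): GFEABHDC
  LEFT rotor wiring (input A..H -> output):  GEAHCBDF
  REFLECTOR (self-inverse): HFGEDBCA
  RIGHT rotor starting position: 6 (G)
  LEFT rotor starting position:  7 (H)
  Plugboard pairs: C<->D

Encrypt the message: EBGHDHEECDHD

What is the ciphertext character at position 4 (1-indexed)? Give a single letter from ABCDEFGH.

Char 1 ('E'): step: R->7, L=7; E->plug->E->R->B->L->H->refl->A->L'->E->R'->H->plug->H
Char 2 ('B'): step: R->0, L->0 (L advanced); B->plug->B->R->F->L->B->refl->F->L'->H->R'->F->plug->F
Char 3 ('G'): step: R->1, L=0; G->plug->G->R->B->L->E->refl->D->L'->G->R'->E->plug->E
Char 4 ('H'): step: R->2, L=0; H->plug->H->R->D->L->H->refl->A->L'->C->R'->A->plug->A

A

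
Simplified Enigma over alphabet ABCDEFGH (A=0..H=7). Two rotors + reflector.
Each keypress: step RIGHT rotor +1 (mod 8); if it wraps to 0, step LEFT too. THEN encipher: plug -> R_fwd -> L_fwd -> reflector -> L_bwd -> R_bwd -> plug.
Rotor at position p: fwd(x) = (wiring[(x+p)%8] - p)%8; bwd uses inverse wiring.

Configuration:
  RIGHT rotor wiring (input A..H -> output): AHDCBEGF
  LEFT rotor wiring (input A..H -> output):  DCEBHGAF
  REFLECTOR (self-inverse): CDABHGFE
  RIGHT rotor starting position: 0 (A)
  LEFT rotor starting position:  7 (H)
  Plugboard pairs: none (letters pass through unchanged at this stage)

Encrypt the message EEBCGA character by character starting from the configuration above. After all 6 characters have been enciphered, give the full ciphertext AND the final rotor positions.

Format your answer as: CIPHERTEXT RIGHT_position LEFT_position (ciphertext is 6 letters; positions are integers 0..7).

Char 1 ('E'): step: R->1, L=7; E->plug->E->R->D->L->F->refl->G->L'->A->R'->D->plug->D
Char 2 ('E'): step: R->2, L=7; E->plug->E->R->E->L->C->refl->A->L'->F->R'->H->plug->H
Char 3 ('B'): step: R->3, L=7; B->plug->B->R->G->L->H->refl->E->L'->B->R'->C->plug->C
Char 4 ('C'): step: R->4, L=7; C->plug->C->R->C->L->D->refl->B->L'->H->R'->G->plug->G
Char 5 ('G'): step: R->5, L=7; G->plug->G->R->F->L->A->refl->C->L'->E->R'->H->plug->H
Char 6 ('A'): step: R->6, L=7; A->plug->A->R->A->L->G->refl->F->L'->D->R'->G->plug->G
Final: ciphertext=DHCGHG, RIGHT=6, LEFT=7

Answer: DHCGHG 6 7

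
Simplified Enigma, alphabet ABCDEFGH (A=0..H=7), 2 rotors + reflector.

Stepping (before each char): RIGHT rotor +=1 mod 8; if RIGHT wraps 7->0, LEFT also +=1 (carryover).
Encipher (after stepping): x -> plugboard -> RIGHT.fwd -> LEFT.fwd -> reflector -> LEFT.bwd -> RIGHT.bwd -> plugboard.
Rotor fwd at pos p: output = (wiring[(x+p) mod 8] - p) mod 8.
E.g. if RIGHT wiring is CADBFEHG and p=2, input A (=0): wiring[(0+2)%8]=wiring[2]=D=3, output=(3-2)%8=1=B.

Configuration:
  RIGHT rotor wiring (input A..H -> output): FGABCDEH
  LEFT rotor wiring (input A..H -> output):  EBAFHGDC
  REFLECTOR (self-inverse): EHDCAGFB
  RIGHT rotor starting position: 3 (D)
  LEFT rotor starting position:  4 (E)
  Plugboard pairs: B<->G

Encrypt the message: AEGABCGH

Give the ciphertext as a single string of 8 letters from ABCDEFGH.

Answer: BDDDGFFG

Derivation:
Char 1 ('A'): step: R->4, L=4; A->plug->A->R->G->L->E->refl->A->L'->E->R'->G->plug->B
Char 2 ('E'): step: R->5, L=4; E->plug->E->R->B->L->C->refl->D->L'->A->R'->D->plug->D
Char 3 ('G'): step: R->6, L=4; G->plug->B->R->B->L->C->refl->D->L'->A->R'->D->plug->D
Char 4 ('A'): step: R->7, L=4; A->plug->A->R->A->L->D->refl->C->L'->B->R'->D->plug->D
Char 5 ('B'): step: R->0, L->5 (L advanced); B->plug->G->R->E->L->E->refl->A->L'->G->R'->B->plug->G
Char 6 ('C'): step: R->1, L=5; C->plug->C->R->A->L->B->refl->H->L'->D->R'->F->plug->F
Char 7 ('G'): step: R->2, L=5; G->plug->B->R->H->L->C->refl->D->L'->F->R'->F->plug->F
Char 8 ('H'): step: R->3, L=5; H->plug->H->R->F->L->D->refl->C->L'->H->R'->B->plug->G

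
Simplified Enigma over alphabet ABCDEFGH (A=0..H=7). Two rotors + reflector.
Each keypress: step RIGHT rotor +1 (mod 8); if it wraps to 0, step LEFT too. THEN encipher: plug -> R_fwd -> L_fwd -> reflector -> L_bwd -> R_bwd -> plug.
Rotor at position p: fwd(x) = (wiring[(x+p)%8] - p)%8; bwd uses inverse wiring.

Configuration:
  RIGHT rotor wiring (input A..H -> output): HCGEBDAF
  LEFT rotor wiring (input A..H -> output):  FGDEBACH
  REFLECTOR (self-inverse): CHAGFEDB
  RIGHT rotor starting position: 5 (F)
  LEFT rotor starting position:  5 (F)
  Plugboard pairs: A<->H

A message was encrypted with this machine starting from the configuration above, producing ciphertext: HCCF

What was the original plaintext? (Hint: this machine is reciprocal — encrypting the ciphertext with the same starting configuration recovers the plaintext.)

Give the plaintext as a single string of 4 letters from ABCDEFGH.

Answer: GFAC

Derivation:
Char 1 ('H'): step: R->6, L=5; H->plug->A->R->C->L->C->refl->A->L'->D->R'->G->plug->G
Char 2 ('C'): step: R->7, L=5; C->plug->C->R->D->L->A->refl->C->L'->C->R'->F->plug->F
Char 3 ('C'): step: R->0, L->6 (L advanced); C->plug->C->R->G->L->D->refl->G->L'->F->R'->H->plug->A
Char 4 ('F'): step: R->1, L=6; F->plug->F->R->H->L->C->refl->A->L'->D->R'->C->plug->C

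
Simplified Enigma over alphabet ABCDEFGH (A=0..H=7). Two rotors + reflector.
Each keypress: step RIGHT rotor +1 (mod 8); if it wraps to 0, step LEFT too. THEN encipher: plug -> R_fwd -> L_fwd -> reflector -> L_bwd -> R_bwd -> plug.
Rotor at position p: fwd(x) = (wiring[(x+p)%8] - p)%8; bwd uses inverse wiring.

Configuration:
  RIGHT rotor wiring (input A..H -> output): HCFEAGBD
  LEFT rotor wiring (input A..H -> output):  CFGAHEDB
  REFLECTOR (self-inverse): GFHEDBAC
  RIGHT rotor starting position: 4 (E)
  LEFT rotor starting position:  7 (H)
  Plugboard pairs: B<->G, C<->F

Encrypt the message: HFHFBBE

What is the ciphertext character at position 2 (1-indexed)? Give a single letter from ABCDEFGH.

Char 1 ('H'): step: R->5, L=7; H->plug->H->R->D->L->H->refl->C->L'->A->R'->F->plug->C
Char 2 ('F'): step: R->6, L=7; F->plug->C->R->B->L->D->refl->E->L'->H->R'->E->plug->E

E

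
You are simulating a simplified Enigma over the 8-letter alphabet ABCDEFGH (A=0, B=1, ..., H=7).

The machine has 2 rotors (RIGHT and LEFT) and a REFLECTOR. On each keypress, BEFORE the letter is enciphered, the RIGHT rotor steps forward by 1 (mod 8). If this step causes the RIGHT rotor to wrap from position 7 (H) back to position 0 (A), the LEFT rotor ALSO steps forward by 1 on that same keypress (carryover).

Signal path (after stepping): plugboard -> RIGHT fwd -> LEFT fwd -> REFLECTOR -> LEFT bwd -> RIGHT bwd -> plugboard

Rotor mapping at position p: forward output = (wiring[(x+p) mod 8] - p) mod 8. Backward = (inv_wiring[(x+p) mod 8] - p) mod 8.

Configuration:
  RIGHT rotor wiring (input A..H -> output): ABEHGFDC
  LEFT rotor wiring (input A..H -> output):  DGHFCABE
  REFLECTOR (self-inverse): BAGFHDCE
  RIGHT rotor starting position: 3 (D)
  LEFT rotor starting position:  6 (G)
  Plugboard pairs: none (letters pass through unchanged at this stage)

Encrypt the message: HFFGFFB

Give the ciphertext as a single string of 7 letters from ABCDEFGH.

Char 1 ('H'): step: R->4, L=6; H->plug->H->R->D->L->A->refl->B->L'->E->R'->E->plug->E
Char 2 ('F'): step: R->5, L=6; F->plug->F->R->H->L->C->refl->G->L'->B->R'->H->plug->H
Char 3 ('F'): step: R->6, L=6; F->plug->F->R->B->L->G->refl->C->L'->H->R'->H->plug->H
Char 4 ('G'): step: R->7, L=6; G->plug->G->R->G->L->E->refl->H->L'->F->R'->D->plug->D
Char 5 ('F'): step: R->0, L->7 (L advanced); F->plug->F->R->F->L->D->refl->F->L'->A->R'->A->plug->A
Char 6 ('F'): step: R->1, L=7; F->plug->F->R->C->L->H->refl->E->L'->B->R'->G->plug->G
Char 7 ('B'): step: R->2, L=7; B->plug->B->R->F->L->D->refl->F->L'->A->R'->F->plug->F

Answer: EHHDAGF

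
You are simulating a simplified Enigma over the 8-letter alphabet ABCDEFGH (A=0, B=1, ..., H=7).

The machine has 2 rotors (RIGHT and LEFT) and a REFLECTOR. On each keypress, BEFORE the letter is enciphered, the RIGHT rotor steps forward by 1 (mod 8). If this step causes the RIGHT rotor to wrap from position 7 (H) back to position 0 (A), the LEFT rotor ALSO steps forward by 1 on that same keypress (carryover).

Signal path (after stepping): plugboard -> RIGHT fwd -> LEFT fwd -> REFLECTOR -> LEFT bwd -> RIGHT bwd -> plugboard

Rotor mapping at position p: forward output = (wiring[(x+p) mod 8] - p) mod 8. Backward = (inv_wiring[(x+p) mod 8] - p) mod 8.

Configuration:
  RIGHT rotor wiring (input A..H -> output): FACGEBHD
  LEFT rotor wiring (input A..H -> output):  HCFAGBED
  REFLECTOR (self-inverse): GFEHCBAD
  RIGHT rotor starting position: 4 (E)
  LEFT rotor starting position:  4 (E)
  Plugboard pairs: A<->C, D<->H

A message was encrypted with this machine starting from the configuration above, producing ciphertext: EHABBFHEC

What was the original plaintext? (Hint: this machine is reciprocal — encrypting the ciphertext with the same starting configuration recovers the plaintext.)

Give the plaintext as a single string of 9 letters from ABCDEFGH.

Char 1 ('E'): step: R->5, L=4; E->plug->E->R->D->L->H->refl->D->L'->E->R'->A->plug->C
Char 2 ('H'): step: R->6, L=4; H->plug->D->R->C->L->A->refl->G->L'->F->R'->B->plug->B
Char 3 ('A'): step: R->7, L=4; A->plug->C->R->B->L->F->refl->B->L'->G->R'->B->plug->B
Char 4 ('B'): step: R->0, L->5 (L advanced); B->plug->B->R->A->L->E->refl->C->L'->D->R'->H->plug->D
Char 5 ('B'): step: R->1, L=5; B->plug->B->R->B->L->H->refl->D->L'->G->R'->F->plug->F
Char 6 ('F'): step: R->2, L=5; F->plug->F->R->B->L->H->refl->D->L'->G->R'->H->plug->D
Char 7 ('H'): step: R->3, L=5; H->plug->D->R->E->L->F->refl->B->L'->H->R'->H->plug->D
Char 8 ('E'): step: R->4, L=5; E->plug->E->R->B->L->H->refl->D->L'->G->R'->G->plug->G
Char 9 ('C'): step: R->5, L=5; C->plug->A->R->E->L->F->refl->B->L'->H->R'->H->plug->D

Answer: CBBDFDDGD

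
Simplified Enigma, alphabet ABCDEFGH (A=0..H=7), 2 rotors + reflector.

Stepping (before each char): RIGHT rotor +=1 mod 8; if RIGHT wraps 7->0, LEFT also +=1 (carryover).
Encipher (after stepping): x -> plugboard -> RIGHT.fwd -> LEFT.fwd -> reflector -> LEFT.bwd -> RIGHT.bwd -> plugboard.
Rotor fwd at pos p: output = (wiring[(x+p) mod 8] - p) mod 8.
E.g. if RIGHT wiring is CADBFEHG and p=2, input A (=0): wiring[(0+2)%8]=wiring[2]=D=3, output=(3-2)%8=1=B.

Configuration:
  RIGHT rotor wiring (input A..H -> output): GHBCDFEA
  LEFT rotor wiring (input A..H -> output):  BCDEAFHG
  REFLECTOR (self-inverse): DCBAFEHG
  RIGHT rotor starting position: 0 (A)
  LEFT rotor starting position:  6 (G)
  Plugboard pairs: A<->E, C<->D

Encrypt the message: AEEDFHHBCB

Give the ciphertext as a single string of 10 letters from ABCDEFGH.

Answer: FHAHDGBCGF

Derivation:
Char 1 ('A'): step: R->1, L=6; A->plug->E->R->E->L->F->refl->E->L'->D->R'->F->plug->F
Char 2 ('E'): step: R->2, L=6; E->plug->A->R->H->L->H->refl->G->L'->F->R'->H->plug->H
Char 3 ('E'): step: R->3, L=6; E->plug->A->R->H->L->H->refl->G->L'->F->R'->E->plug->A
Char 4 ('D'): step: R->4, L=6; D->plug->C->R->A->L->B->refl->C->L'->G->R'->H->plug->H
Char 5 ('F'): step: R->5, L=6; F->plug->F->R->E->L->F->refl->E->L'->D->R'->C->plug->D
Char 6 ('H'): step: R->6, L=6; H->plug->H->R->H->L->H->refl->G->L'->F->R'->G->plug->G
Char 7 ('H'): step: R->7, L=6; H->plug->H->R->F->L->G->refl->H->L'->H->R'->B->plug->B
Char 8 ('B'): step: R->0, L->7 (L advanced); B->plug->B->R->H->L->A->refl->D->L'->C->R'->D->plug->C
Char 9 ('C'): step: R->1, L=7; C->plug->D->R->C->L->D->refl->A->L'->H->R'->G->plug->G
Char 10 ('B'): step: R->2, L=7; B->plug->B->R->A->L->H->refl->G->L'->G->R'->F->plug->F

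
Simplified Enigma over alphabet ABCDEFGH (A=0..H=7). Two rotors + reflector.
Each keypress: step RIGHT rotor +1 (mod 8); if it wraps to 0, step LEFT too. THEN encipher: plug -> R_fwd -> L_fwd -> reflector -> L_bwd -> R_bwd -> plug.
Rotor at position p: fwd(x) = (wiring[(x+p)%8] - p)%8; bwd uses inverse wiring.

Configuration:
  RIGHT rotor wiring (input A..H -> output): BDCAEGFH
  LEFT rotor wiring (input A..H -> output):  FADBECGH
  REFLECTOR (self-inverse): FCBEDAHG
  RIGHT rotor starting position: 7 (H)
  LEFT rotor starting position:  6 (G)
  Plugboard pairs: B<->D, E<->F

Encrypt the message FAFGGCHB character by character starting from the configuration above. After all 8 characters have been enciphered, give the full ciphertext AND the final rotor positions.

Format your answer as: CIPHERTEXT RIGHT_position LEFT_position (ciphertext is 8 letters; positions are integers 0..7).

Answer: CEDABBBH 7 7

Derivation:
Char 1 ('F'): step: R->0, L->7 (L advanced); F->plug->E->R->E->L->C->refl->B->L'->C->R'->C->plug->C
Char 2 ('A'): step: R->1, L=7; A->plug->A->R->C->L->B->refl->C->L'->E->R'->F->plug->E
Char 3 ('F'): step: R->2, L=7; F->plug->E->R->D->L->E->refl->D->L'->G->R'->B->plug->D
Char 4 ('G'): step: R->3, L=7; G->plug->G->R->A->L->A->refl->F->L'->F->R'->A->plug->A
Char 5 ('G'): step: R->4, L=7; G->plug->G->R->G->L->D->refl->E->L'->D->R'->D->plug->B
Char 6 ('C'): step: R->5, L=7; C->plug->C->R->C->L->B->refl->C->L'->E->R'->D->plug->B
Char 7 ('H'): step: R->6, L=7; H->plug->H->R->A->L->A->refl->F->L'->F->R'->D->plug->B
Char 8 ('B'): step: R->7, L=7; B->plug->D->R->D->L->E->refl->D->L'->G->R'->H->plug->H
Final: ciphertext=CEDABBBH, RIGHT=7, LEFT=7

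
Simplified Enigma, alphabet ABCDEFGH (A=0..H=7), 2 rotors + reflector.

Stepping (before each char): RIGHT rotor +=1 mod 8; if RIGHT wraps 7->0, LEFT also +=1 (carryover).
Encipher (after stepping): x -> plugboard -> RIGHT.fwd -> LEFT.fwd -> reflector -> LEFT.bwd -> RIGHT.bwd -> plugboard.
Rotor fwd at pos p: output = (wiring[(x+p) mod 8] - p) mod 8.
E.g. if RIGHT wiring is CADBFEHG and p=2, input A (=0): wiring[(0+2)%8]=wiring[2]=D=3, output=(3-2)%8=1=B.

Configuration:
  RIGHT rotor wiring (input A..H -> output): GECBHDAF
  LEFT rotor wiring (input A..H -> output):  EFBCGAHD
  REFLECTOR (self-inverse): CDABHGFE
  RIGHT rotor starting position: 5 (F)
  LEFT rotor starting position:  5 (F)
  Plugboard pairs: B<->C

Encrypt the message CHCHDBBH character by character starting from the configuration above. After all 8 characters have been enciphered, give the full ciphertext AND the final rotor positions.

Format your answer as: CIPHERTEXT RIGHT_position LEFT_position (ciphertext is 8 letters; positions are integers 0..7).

Answer: BGGAHCFD 5 6

Derivation:
Char 1 ('C'): step: R->6, L=5; C->plug->B->R->H->L->B->refl->D->L'->A->R'->C->plug->B
Char 2 ('H'): step: R->7, L=5; H->plug->H->R->B->L->C->refl->A->L'->E->R'->G->plug->G
Char 3 ('C'): step: R->0, L->6 (L advanced); C->plug->B->R->E->L->D->refl->B->L'->A->R'->G->plug->G
Char 4 ('H'): step: R->1, L=6; H->plug->H->R->F->L->E->refl->H->L'->D->R'->A->plug->A
Char 5 ('D'): step: R->2, L=6; D->plug->D->R->B->L->F->refl->G->L'->C->R'->H->plug->H
Char 6 ('B'): step: R->3, L=6; B->plug->C->R->A->L->B->refl->D->L'->E->R'->B->plug->C
Char 7 ('B'): step: R->4, L=6; B->plug->C->R->E->L->D->refl->B->L'->A->R'->F->plug->F
Char 8 ('H'): step: R->5, L=6; H->plug->H->R->C->L->G->refl->F->L'->B->R'->D->plug->D
Final: ciphertext=BGGAHCFD, RIGHT=5, LEFT=6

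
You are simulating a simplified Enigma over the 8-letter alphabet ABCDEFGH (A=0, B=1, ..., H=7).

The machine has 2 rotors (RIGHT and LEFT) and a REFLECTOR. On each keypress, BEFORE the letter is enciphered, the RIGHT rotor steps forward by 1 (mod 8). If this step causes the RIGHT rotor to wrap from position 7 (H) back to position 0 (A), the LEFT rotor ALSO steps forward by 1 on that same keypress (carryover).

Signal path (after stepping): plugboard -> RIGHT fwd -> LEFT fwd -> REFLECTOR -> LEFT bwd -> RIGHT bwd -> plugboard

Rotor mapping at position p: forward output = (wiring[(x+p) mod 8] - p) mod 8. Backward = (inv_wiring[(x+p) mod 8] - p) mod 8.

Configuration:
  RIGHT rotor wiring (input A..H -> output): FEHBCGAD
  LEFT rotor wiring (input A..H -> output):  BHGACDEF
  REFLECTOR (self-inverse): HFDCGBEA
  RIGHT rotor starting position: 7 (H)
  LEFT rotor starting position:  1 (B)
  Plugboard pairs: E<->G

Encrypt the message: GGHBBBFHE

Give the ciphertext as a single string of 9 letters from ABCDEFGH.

Answer: FHGCAGCDH

Derivation:
Char 1 ('G'): step: R->0, L->2 (L advanced); G->plug->E->R->C->L->A->refl->H->L'->G->R'->F->plug->F
Char 2 ('G'): step: R->1, L=2; G->plug->E->R->F->L->D->refl->C->L'->E->R'->H->plug->H
Char 3 ('H'): step: R->2, L=2; H->plug->H->R->C->L->A->refl->H->L'->G->R'->E->plug->G
Char 4 ('B'): step: R->3, L=2; B->plug->B->R->H->L->F->refl->B->L'->D->R'->C->plug->C
Char 5 ('B'): step: R->4, L=2; B->plug->B->R->C->L->A->refl->H->L'->G->R'->A->plug->A
Char 6 ('B'): step: R->5, L=2; B->plug->B->R->D->L->B->refl->F->L'->H->R'->E->plug->G
Char 7 ('F'): step: R->6, L=2; F->plug->F->R->D->L->B->refl->F->L'->H->R'->C->plug->C
Char 8 ('H'): step: R->7, L=2; H->plug->H->R->B->L->G->refl->E->L'->A->R'->D->plug->D
Char 9 ('E'): step: R->0, L->3 (L advanced); E->plug->G->R->A->L->F->refl->B->L'->D->R'->H->plug->H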